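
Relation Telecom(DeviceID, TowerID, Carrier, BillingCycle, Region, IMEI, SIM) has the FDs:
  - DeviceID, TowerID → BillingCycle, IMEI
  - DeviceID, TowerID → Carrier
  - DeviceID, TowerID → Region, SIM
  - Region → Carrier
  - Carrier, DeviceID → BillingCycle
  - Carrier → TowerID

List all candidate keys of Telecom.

{DeviceID} never appears on the right of any FD, so every key must include it.
{Carrier, DeviceID}⁺ = {BillingCycle, Carrier, DeviceID, IMEI, Region, SIM, TowerID}, which is every attribute, so {Carrier, DeviceID} is a candidate key.
{DeviceID, Region}⁺ = {BillingCycle, Carrier, DeviceID, IMEI, Region, SIM, TowerID}, which is every attribute, so {DeviceID, Region} is a candidate key.
{DeviceID, TowerID}⁺ = {BillingCycle, Carrier, DeviceID, IMEI, Region, SIM, TowerID}, which is every attribute, so {DeviceID, TowerID} is a candidate key.
No proper subset of any of these is a key, and no other minimal superkey exists.

{Carrier, DeviceID}, {DeviceID, Region}, {DeviceID, TowerID}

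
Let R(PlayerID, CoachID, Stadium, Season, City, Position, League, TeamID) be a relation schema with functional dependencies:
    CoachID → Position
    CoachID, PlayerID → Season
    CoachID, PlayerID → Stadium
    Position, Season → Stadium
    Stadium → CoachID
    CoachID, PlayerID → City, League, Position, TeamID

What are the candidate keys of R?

Attributes never on any right-hand side: {PlayerID} — every candidate key must contain it.
{CoachID, PlayerID} is a candidate key since {CoachID, PlayerID}⁺ = {City, CoachID, League, PlayerID, Position, Season, Stadium, TeamID} covers every attribute.
{PlayerID, Stadium} is a candidate key since {PlayerID, Stadium}⁺ = {City, CoachID, League, PlayerID, Position, Season, Stadium, TeamID} covers every attribute.
{PlayerID, Position, Season} is a candidate key since {PlayerID, Position, Season}⁺ = {City, CoachID, League, PlayerID, Position, Season, Stadium, TeamID} covers every attribute.
These are minimal and exhaustive — every other superkey contains one of them.

{CoachID, PlayerID}, {PlayerID, Position, Season}, {PlayerID, Stadium}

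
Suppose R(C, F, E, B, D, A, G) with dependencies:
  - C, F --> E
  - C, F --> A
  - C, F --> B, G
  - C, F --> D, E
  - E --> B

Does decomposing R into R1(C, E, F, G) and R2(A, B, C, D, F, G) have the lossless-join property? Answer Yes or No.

The shared attributes are {C, F, G} and {C, F, G}⁺ = {A, B, C, D, E, F, G}.
Since R1 ⊆ {A, B, C, D, E, F, G}, the intersection is a superkey of R1; the decomposition is lossless.

Yes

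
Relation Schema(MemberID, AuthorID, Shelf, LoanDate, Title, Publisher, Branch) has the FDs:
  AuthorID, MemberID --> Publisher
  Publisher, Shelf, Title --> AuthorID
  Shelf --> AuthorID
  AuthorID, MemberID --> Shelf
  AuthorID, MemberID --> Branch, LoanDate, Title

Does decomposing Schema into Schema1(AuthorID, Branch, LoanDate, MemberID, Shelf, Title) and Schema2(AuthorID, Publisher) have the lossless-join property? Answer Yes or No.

The shared attributes are {AuthorID} and {AuthorID}⁺ = {AuthorID}.
The closure covers neither Schema1 nor Schema2 entirely; the join is not lossless.

No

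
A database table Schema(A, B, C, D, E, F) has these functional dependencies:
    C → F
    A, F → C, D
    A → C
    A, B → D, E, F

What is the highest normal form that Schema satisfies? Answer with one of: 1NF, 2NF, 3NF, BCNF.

1NF

Candidate key: {A, B}. Prime attributes: {A, B}.
For C → F we have {C}⁺ = {C, F}; {C} is not a superkey, so BCNF fails.
Because {F} is non-prime and the left side of C → F is not a superkey, the relation is not in 3NF.
The proper key subset {A} of {A, B} determines non-prime {C, D, F}, so the relation is not even in 2NF.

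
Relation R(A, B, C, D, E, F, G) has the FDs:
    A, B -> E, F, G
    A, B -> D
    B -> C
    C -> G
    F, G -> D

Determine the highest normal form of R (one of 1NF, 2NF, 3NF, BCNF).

Candidate key: {A, B}. Prime attributes: {A, B}.
B -> C breaks BCNF: {B}⁺ = {B, C, G}, so {B} is not a superkey.
Because {C} is non-prime and the left side of B -> C is not a superkey, the relation is not in 3NF.
The proper key subset {B} of {A, B} determines non-prime {C, G}, so the relation is not even in 2NF.

1NF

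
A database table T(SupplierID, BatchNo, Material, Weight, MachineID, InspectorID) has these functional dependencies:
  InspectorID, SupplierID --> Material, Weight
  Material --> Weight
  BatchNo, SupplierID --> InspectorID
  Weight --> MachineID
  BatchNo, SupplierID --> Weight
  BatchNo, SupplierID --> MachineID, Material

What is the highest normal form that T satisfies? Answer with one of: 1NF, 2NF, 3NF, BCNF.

Candidate key: {BatchNo, SupplierID}. Prime attributes: {BatchNo, SupplierID}.
InspectorID, SupplierID --> Material, Weight breaks BCNF: {InspectorID, SupplierID}⁺ = {InspectorID, MachineID, Material, SupplierID, Weight}, so {InspectorID, SupplierID} is not a superkey.
InspectorID, SupplierID --> Material, Weight determines the non-prime attributes {Material, Weight} from a non-superkey — 3NF is violated.
No proper subset of a key has a non-prime attribute in its closure, so there is no partial dependency; 2NF holds.

2NF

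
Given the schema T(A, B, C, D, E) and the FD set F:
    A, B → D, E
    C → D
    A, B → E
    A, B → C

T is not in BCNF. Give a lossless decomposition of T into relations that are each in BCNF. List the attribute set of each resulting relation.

{A, B, C, E}; {C, D}

Candidate key of the original relation: {A, B}.
{A, B, C, D, E}: {C} determines {C, D} here but is not a superkey — split on C → D, giving {C, D} and {A, B, C, E}.
{C, D} is in BCNF.
{A, B, C, E} is in BCNF.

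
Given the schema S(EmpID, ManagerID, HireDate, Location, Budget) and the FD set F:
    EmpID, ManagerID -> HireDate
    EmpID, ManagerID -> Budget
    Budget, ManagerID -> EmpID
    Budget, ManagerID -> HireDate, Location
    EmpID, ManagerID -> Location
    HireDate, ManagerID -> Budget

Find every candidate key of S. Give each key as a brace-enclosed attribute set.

No FD produces {ManagerID}, so it must be in every candidate key.
{Budget, ManagerID} is a candidate key since {Budget, ManagerID}⁺ = {Budget, EmpID, HireDate, Location, ManagerID} covers every attribute.
{EmpID, ManagerID} is a candidate key since {EmpID, ManagerID}⁺ = {Budget, EmpID, HireDate, Location, ManagerID} covers every attribute.
{HireDate, ManagerID} is a candidate key since {HireDate, ManagerID}⁺ = {Budget, EmpID, HireDate, Location, ManagerID} covers every attribute.
These are minimal and exhaustive — every other superkey contains one of them.

{Budget, ManagerID}, {EmpID, ManagerID}, {HireDate, ManagerID}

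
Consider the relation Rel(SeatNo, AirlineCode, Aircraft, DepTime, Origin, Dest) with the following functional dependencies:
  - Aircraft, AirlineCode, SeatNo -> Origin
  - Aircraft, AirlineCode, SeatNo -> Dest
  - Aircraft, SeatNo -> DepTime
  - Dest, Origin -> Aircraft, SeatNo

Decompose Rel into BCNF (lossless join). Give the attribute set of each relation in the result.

Candidate keys of the original relation: {Aircraft, AirlineCode, SeatNo}, {AirlineCode, Dest, Origin}.
{Aircraft, AirlineCode, DepTime, Dest, Origin, SeatNo}: {Aircraft, SeatNo} determines {Aircraft, DepTime, SeatNo} here but is not a superkey — split on Aircraft, SeatNo -> DepTime, giving {Aircraft, DepTime, SeatNo} and {Aircraft, AirlineCode, Dest, Origin, SeatNo}.
{Aircraft, DepTime, SeatNo} is in BCNF.
{Aircraft, AirlineCode, Dest, Origin, SeatNo}: {Dest, Origin} determines {Aircraft, Dest, Origin, SeatNo} here but is not a superkey — split on Dest, Origin -> Aircraft, SeatNo, giving {Aircraft, Dest, Origin, SeatNo} and {AirlineCode, Dest, Origin}.
{Aircraft, Dest, Origin, SeatNo} is in BCNF.
{AirlineCode, Dest, Origin} is in BCNF.

{Aircraft, DepTime, SeatNo}; {Aircraft, Dest, Origin, SeatNo}; {AirlineCode, Dest, Origin}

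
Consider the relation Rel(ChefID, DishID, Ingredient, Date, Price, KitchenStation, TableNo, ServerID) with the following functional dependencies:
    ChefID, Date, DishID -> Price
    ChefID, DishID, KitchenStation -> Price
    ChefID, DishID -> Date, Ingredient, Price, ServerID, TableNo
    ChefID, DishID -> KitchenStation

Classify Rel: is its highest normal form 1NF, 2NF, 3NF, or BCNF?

BCNF

Candidate key: {ChefID, DishID}. Prime attributes: {ChefID, DishID}.
Each dependency's left side is a superkey — BCNF holds.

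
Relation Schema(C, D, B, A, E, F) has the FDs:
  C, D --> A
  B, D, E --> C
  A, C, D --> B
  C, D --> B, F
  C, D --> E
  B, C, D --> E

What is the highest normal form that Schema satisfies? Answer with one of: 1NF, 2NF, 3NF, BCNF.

BCNF

Candidate keys: {B, D, E}, {C, D}. Prime attributes: {B, C, D, E}.
The left-hand side of every FD is a superkey, so BCNF is satisfied.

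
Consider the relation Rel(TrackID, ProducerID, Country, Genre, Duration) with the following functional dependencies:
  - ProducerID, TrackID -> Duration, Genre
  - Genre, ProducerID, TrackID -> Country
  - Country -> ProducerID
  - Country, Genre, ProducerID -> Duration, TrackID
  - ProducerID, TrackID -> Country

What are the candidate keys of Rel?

{Country, Genre}, {Country, TrackID}, {ProducerID, TrackID}

{Country, Genre}⁺ = {Country, Duration, Genre, ProducerID, TrackID}, which is every attribute, so {Country, Genre} is a candidate key.
{Country, TrackID}⁺ = {Country, Duration, Genre, ProducerID, TrackID}, which is every attribute, so {Country, TrackID} is a candidate key.
{ProducerID, TrackID}⁺ = {Country, Duration, Genre, ProducerID, TrackID}, which is every attribute, so {ProducerID, TrackID} is a candidate key.
No proper subset of any of these is a key, and no other minimal superkey exists.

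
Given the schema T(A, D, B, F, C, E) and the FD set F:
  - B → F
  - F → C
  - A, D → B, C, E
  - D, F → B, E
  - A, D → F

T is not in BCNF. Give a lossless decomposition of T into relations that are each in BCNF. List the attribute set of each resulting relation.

Candidate key of the original relation: {A, D}.
In {A, B, C, D, E, F}, {B} is not a superkey ({B}⁺ restricted to this set is {B, C, F}), so split on B → C, F into {B, C, F} and {A, B, D, E}.
In {B, C, F}, {F} is not a superkey ({F}⁺ restricted to this set is {C, F}), so split on F → C into {C, F} and {B, F}.
{C, F} has no BCNF violation.
{B, F} has no BCNF violation.
In {A, B, D, E}, {B, D} is not a superkey ({B, D}⁺ restricted to this set is {B, D, E}), so split on B, D → E into {B, D, E} and {A, B, D}.
{B, D, E} has no BCNF violation.
{A, B, D} has no BCNF violation.

{A, B, D}; {B, D, E}; {B, F}; {C, F}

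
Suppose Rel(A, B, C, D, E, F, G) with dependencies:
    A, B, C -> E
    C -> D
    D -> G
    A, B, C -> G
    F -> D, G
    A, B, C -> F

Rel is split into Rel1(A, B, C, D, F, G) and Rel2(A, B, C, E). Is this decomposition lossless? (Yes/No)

Yes

Common attributes: {A, B, C}; their closure is {A, B, C, D, E, F, G}.
Since Rel1 ⊆ {A, B, C, D, E, F, G}, the intersection is a superkey of Rel1; the decomposition is lossless.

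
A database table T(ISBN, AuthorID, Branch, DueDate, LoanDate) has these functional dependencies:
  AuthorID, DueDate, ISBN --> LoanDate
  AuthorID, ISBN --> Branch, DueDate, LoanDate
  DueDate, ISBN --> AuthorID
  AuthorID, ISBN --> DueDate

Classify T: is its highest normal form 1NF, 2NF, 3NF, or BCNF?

BCNF

Candidate keys: {AuthorID, ISBN}, {DueDate, ISBN}. Prime attributes: {AuthorID, DueDate, ISBN}.
The left-hand side of every FD is a superkey, so BCNF is satisfied.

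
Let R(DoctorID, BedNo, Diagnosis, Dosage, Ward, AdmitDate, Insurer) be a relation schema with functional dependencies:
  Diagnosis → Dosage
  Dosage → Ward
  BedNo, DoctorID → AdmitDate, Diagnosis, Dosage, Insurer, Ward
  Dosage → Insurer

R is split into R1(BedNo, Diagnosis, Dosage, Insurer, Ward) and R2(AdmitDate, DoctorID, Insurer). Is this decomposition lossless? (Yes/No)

No

R1 ∩ R2 = {Insurer}; its closure under F is {Insurer}.
Neither R1 nor R2 is contained in that closure, so the decomposition is lossy.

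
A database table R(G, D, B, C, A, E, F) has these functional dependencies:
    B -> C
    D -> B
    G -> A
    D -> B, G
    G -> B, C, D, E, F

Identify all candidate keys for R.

{D}, {G}

{D} is a candidate key since {D}⁺ = {A, B, C, D, E, F, G} covers every attribute.
{G} is a candidate key since {G}⁺ = {A, B, C, D, E, F, G} covers every attribute.
Any other superkey properly contains one of these, so there are no further candidate keys.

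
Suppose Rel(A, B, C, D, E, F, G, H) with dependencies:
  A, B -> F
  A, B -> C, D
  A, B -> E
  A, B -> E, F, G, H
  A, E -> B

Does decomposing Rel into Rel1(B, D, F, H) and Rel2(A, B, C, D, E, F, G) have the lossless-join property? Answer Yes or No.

No

The shared attributes are {B, D, F} and {B, D, F}⁺ = {B, D, F}.
Neither Rel1 nor Rel2 is contained in that closure, so the decomposition is lossy.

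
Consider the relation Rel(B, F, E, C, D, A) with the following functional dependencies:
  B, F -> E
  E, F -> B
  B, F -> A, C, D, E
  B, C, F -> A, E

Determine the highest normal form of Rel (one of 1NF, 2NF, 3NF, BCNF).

Candidate keys: {B, F}, {E, F}. Prime attributes: {B, E, F}.
Every FD has a superkey on the left, so the relation is in BCNF.

BCNF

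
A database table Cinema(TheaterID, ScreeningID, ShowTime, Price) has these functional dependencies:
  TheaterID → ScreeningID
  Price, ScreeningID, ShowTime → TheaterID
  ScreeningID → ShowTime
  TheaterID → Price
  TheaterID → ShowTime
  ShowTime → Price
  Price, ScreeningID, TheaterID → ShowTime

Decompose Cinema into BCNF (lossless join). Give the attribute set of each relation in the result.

{Price, ShowTime}; {ScreeningID, ShowTime, TheaterID}

Candidate keys of the original relation: {ScreeningID}, {TheaterID}.
In {Price, ScreeningID, ShowTime, TheaterID}, {ShowTime} is not a superkey ({ShowTime}⁺ restricted to this set is {Price, ShowTime}), so split on ShowTime → Price into {Price, ShowTime} and {ScreeningID, ShowTime, TheaterID}.
{Price, ShowTime} has no BCNF violation.
{ScreeningID, ShowTime, TheaterID} has no BCNF violation.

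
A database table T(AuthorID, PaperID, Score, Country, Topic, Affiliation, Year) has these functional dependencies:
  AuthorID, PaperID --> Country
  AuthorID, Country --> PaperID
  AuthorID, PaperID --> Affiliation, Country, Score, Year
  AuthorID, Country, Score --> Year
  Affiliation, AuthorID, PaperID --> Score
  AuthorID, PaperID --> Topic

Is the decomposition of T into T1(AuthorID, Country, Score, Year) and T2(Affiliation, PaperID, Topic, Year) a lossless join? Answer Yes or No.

Common attributes: {Year}; their closure is {Year}.
T1 ⊄ {Year} and T2 ⊄ {Year}, so the split is lossy.

No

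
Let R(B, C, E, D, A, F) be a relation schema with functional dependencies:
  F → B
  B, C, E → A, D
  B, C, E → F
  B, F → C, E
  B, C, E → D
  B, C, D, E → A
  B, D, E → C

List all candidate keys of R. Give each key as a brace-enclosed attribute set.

{B, C, E}, {B, D, E}, {F}

{F} is a candidate key since {F}⁺ = {A, B, C, D, E, F} covers every attribute.
{B, C, E} is a candidate key since {B, C, E}⁺ = {A, B, C, D, E, F} covers every attribute.
{B, D, E} is a candidate key since {B, D, E}⁺ = {A, B, C, D, E, F} covers every attribute.
These are minimal and exhaustive — every other superkey contains one of them.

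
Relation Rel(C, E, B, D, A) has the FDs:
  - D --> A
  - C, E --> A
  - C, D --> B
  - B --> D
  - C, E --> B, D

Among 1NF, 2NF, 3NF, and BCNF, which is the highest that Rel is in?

2NF

Candidate key: {C, E}. Prime attributes: {C, E}.
For D --> A we have {D}⁺ = {A, D}; {D} is not a superkey, so BCNF fails.
Because {A} is non-prime and the left side of D --> A is not a superkey, the relation is not in 3NF.
No proper subset of a key has a non-prime attribute in its closure, so there is no partial dependency; 2NF holds.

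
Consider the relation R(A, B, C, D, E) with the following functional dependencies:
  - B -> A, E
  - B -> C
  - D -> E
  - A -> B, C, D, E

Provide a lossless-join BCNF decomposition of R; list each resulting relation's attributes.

Candidate keys of the original relation: {A}, {B}.
Within {A, B, C, D, E}: {D}⁺ ∩ {A, B, C, D, E} = {D, E}, not the whole set, so D -> E violates BCNF; decompose into {D, E} and {A, B, C, D}.
{D, E} is in BCNF.
{A, B, C, D} is in BCNF.

{A, B, C, D}; {D, E}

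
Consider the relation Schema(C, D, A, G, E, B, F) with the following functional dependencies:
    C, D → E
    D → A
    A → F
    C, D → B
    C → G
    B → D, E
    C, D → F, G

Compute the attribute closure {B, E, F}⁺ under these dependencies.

{A, B, D, E, F}

Start with {B, E, F}.
B → D, E applies; add {D} → now {B, D, E, F}.
D → A applies; add {A} → now {A, B, D, E, F}.
No further FD applies.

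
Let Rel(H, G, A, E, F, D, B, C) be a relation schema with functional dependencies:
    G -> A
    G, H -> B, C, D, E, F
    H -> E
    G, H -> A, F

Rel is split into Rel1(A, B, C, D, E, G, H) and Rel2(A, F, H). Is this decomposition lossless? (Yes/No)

The shared attributes are {A, H} and {A, H}⁺ = {A, E, H}.
Neither Rel1 nor Rel2 is contained in that closure, so the decomposition is lossy.

No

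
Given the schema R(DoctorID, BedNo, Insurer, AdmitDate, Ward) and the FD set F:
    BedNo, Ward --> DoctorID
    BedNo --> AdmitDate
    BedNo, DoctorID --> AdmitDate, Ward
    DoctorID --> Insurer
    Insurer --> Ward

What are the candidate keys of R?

{BedNo, DoctorID}, {BedNo, Insurer}, {BedNo, Ward}

No FD produces {BedNo}, so it must be in every candidate key.
{BedNo, DoctorID}⁺ = {AdmitDate, BedNo, DoctorID, Insurer, Ward} — all of the relation — so {BedNo, DoctorID} is a candidate key.
{BedNo, Insurer}⁺ = {AdmitDate, BedNo, DoctorID, Insurer, Ward} — all of the relation — so {BedNo, Insurer} is a candidate key.
{BedNo, Ward}⁺ = {AdmitDate, BedNo, DoctorID, Insurer, Ward} — all of the relation — so {BedNo, Ward} is a candidate key.
Any other superkey properly contains one of these, so there are no further candidate keys.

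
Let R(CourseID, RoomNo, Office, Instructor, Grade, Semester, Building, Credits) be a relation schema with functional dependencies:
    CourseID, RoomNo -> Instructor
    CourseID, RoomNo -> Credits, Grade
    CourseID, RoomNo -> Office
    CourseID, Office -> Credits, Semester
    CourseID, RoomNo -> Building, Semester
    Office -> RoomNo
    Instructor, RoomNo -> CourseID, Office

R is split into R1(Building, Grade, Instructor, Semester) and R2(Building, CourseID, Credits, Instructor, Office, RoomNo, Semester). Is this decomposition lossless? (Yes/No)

No

The shared attributes are {Building, Instructor, Semester} and {Building, Instructor, Semester}⁺ = {Building, Instructor, Semester}.
Neither R1 nor R2 is contained in that closure, so the decomposition is lossy.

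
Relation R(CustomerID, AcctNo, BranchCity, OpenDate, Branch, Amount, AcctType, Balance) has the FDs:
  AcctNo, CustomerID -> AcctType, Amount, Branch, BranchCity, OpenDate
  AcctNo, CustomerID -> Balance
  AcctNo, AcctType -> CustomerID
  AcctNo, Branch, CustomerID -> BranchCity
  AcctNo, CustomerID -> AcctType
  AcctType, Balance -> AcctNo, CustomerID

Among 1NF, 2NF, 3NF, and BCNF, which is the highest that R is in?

Candidate keys: {AcctNo, AcctType}, {AcctNo, CustomerID}, {AcctType, Balance}. Prime attributes: {AcctNo, AcctType, Balance, CustomerID}.
Every FD has a superkey on the left, so the relation is in BCNF.

BCNF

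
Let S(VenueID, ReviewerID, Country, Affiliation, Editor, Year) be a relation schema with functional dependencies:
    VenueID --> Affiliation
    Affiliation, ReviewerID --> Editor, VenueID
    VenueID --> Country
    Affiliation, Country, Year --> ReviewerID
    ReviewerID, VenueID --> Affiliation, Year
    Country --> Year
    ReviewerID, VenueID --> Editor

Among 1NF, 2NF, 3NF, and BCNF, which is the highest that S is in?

Candidate keys: {Affiliation, Country}, {Affiliation, ReviewerID}, {VenueID}. Prime attributes: {Affiliation, Country, ReviewerID, VenueID}.
Country --> Year: {Country}⁺ = {Country, Year}, which is not all of the attributes, so the left side is not a superkey — BCNF is violated.
Country --> Year has non-prime {Year} on the right and a non-superkey on the left, so 3NF fails.
The proper key subset {Country} of {Affiliation, Country} determines non-prime {Year}, so the relation is not even in 2NF.

1NF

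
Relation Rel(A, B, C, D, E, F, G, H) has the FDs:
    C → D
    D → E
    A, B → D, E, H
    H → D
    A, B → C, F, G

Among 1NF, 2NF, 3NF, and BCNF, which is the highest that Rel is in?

Candidate key: {A, B}. Prime attributes: {A, B}.
C → D breaks BCNF: {C}⁺ = {C, D, E}, so {C} is not a superkey.
C → D determines the non-prime attribute {D} from a non-superkey — 3NF is violated.
No non-prime attribute depends on a proper subset of any candidate key, so 2NF holds.

2NF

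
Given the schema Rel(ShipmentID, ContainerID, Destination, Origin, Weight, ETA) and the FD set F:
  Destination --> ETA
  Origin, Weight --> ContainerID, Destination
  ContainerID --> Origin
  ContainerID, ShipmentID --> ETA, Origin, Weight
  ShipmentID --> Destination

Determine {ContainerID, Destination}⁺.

Start with {ContainerID, Destination}.
Destination --> ETA applies; add {ETA} → now {ContainerID, Destination, ETA}.
ContainerID --> Origin applies; add {Origin} → now {ContainerID, Destination, ETA, Origin}.
No further FD applies.

{ContainerID, Destination, ETA, Origin}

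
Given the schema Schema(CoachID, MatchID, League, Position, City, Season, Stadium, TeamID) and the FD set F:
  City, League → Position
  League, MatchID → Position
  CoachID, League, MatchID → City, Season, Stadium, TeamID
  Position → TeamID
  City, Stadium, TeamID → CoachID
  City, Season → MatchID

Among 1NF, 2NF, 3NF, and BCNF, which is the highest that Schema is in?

1NF

Candidate keys: {City, CoachID, League, Season}, {City, League, MatchID, Stadium}, {City, League, Season, Stadium}, {CoachID, League, MatchID}. Prime attributes: {City, CoachID, League, MatchID, Season, Stadium}.
City, League → Position: {City, League}⁺ = {City, League, Position, TeamID}, which is not all of the attributes, so the left side is not a superkey — BCNF is violated.
City, League → Position has non-prime {Position} on the right and a non-superkey on the left, so 3NF fails.
The proper key subset {League, MatchID} of {CoachID, League, MatchID} determines non-prime {Position, TeamID}, so the relation is not even in 2NF.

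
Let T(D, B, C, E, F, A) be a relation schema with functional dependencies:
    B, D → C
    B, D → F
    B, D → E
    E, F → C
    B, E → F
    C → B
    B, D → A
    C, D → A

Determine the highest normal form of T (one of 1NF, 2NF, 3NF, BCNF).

3NF

Candidate keys: {B, D}, {C, D}, {D, E, F}. Prime attributes: {B, C, D, E, F}.
For E, F → C we have {E, F}⁺ = {B, C, E, F}; {E, F} is not a superkey, so BCNF fails.
Its right-hand attributes {C} are all prime, as are those of every other non-superkey FD — the relation is in 3NF.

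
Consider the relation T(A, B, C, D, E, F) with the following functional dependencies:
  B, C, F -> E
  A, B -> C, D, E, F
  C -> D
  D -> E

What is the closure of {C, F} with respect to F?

Start with {C, F}.
C -> D applies; add {D} → now {C, D, F}.
D -> E applies; add {E} → now {C, D, E, F}.
No further FD applies.

{C, D, E, F}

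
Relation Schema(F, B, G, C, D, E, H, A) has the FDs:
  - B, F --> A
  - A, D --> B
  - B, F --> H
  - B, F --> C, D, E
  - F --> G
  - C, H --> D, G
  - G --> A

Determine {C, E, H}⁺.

{A, B, C, D, E, G, H}

Start with {C, E, H}.
C, H --> D, G applies; add {D, G} → now {C, D, E, G, H}.
G --> A applies; add {A} → now {A, C, D, E, G, H}.
A, D --> B applies; add {B} → now {A, B, C, D, E, G, H}.
No further FD applies.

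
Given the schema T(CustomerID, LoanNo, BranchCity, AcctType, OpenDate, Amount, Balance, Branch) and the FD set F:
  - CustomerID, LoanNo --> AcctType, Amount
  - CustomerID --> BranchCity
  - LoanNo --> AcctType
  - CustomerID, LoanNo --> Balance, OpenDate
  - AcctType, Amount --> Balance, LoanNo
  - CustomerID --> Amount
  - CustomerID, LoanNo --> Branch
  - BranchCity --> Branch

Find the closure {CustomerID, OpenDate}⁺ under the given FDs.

{Amount, Branch, BranchCity, CustomerID, OpenDate}

Start with {CustomerID, OpenDate}.
CustomerID --> BranchCity applies; add {BranchCity} → now {BranchCity, CustomerID, OpenDate}.
CustomerID --> Amount applies; add {Amount} → now {Amount, BranchCity, CustomerID, OpenDate}.
BranchCity --> Branch applies; add {Branch} → now {Amount, Branch, BranchCity, CustomerID, OpenDate}.
No further FD applies.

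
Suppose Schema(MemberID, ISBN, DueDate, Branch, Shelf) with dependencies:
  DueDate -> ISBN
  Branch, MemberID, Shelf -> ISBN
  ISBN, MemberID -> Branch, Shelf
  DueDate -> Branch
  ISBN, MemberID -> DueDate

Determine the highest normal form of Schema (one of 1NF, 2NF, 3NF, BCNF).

Candidate keys: {Branch, MemberID, Shelf}, {DueDate, MemberID}, {ISBN, MemberID}. Prime attributes: {Branch, DueDate, ISBN, MemberID, Shelf}.
DueDate -> ISBN breaks BCNF: {DueDate}⁺ = {Branch, DueDate, ISBN}, so {DueDate} is not a superkey.
Its right-hand attributes {ISBN} are all prime, as are those of every other non-superkey FD — the relation is in 3NF.

3NF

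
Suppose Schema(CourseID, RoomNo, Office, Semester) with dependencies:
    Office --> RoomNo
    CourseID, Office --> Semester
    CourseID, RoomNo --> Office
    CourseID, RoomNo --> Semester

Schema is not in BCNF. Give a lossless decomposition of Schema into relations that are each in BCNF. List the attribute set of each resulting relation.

{CourseID, Office, Semester}; {Office, RoomNo}

Candidate keys of the original relation: {CourseID, Office}, {CourseID, RoomNo}.
In {CourseID, Office, RoomNo, Semester}, {Office} is not a superkey ({Office}⁺ restricted to this set is {Office, RoomNo}), so split on Office --> RoomNo into {Office, RoomNo} and {CourseID, Office, Semester}.
{Office, RoomNo}: every determinant is a superkey — BCNF.
{CourseID, Office, Semester}: every determinant is a superkey — BCNF.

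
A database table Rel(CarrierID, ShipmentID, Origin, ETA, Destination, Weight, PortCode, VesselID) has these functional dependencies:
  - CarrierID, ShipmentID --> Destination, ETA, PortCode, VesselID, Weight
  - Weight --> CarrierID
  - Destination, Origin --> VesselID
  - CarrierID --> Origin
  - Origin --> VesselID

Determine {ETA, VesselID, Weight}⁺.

{CarrierID, ETA, Origin, VesselID, Weight}

Start with {ETA, VesselID, Weight}.
Weight --> CarrierID applies; add {CarrierID} → now {CarrierID, ETA, VesselID, Weight}.
CarrierID --> Origin applies; add {Origin} → now {CarrierID, ETA, Origin, VesselID, Weight}.
No further FD applies.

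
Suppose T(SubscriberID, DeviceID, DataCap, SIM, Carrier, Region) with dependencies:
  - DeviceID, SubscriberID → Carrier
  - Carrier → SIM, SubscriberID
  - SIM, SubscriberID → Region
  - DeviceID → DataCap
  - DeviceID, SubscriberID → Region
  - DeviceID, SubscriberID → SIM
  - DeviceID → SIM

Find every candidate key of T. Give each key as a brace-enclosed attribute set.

{Carrier, DeviceID}, {DeviceID, SubscriberID}

Attributes never on any right-hand side: {DeviceID} — every candidate key must contain it.
Closure of {Carrier, DeviceID} is {Carrier, DataCap, DeviceID, Region, SIM, SubscriberID}, the whole schema; {Carrier, DeviceID} is a candidate key.
Closure of {DeviceID, SubscriberID} is {Carrier, DataCap, DeviceID, Region, SIM, SubscriberID}, the whole schema; {DeviceID, SubscriberID} is a candidate key.
No proper subset of any of these is a key, and no other minimal superkey exists.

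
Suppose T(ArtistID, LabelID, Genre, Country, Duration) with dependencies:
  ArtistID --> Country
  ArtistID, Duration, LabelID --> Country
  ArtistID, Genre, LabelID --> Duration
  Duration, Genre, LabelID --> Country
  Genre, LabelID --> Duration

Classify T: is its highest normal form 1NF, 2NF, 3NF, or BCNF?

1NF

Candidate key: {ArtistID, Genre, LabelID}. Prime attributes: {ArtistID, Genre, LabelID}.
ArtistID --> Country breaks BCNF: {ArtistID}⁺ = {ArtistID, Country}, so {ArtistID} is not a superkey.
ArtistID --> Country has non-prime {Country} on the right and a non-superkey on the left, so 3NF fails.
The proper key subset {ArtistID} of {ArtistID, Genre, LabelID} determines non-prime {Country}, so the relation is not even in 2NF.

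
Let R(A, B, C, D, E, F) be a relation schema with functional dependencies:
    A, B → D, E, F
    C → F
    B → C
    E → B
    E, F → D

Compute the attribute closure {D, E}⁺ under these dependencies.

Start with {D, E}.
E → B applies; add {B} → now {B, D, E}.
B → C applies; add {C} → now {B, C, D, E}.
C → F applies; add {F} → now {B, C, D, E, F}.
No further FD applies.

{B, C, D, E, F}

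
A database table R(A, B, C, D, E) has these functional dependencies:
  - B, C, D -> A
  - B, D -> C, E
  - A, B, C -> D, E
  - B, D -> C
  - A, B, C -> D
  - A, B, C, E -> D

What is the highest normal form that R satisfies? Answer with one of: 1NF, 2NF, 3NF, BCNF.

Candidate keys: {A, B, C}, {B, D}. Prime attributes: {A, B, C, D}.
The left-hand side of every FD is a superkey, so BCNF is satisfied.

BCNF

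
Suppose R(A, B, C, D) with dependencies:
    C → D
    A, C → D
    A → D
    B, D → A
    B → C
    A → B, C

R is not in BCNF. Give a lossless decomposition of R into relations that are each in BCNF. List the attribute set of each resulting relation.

Candidate keys of the original relation: {A}, {B}.
Within {A, B, C, D}: {C}⁺ ∩ {A, B, C, D} = {C, D}, not the whole set, so C → D violates BCNF; decompose into {C, D} and {A, B, C}.
{C, D} has no BCNF violation.
{A, B, C} has no BCNF violation.

{A, B, C}; {C, D}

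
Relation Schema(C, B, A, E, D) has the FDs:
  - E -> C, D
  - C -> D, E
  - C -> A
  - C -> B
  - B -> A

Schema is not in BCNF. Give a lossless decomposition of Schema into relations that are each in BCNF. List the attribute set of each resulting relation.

Candidate keys of the original relation: {C}, {E}.
In {A, B, C, D, E}, {B} is not a superkey ({B}⁺ restricted to this set is {A, B}), so split on B -> A into {A, B} and {B, C, D, E}.
{A, B} is in BCNF.
{B, C, D, E} is in BCNF.

{A, B}; {B, C, D, E}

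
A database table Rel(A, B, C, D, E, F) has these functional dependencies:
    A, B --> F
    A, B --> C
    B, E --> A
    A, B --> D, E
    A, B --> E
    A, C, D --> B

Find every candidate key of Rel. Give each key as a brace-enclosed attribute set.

{A, B}, {A, C, D}, {B, E}

{A, B}⁺ = {A, B, C, D, E, F}, which is every attribute, so {A, B} is a candidate key.
{B, E}⁺ = {A, B, C, D, E, F}, which is every attribute, so {B, E} is a candidate key.
{A, C, D}⁺ = {A, B, C, D, E, F}, which is every attribute, so {A, C, D} is a candidate key.
These are minimal and exhaustive — every other superkey contains one of them.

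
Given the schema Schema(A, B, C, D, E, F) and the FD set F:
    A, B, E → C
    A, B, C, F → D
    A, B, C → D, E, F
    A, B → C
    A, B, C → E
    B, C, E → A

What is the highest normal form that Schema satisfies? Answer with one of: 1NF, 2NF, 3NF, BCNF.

Candidate keys: {A, B}, {B, C, E}. Prime attributes: {A, B, C, E}.
Every FD has a superkey on the left, so the relation is in BCNF.

BCNF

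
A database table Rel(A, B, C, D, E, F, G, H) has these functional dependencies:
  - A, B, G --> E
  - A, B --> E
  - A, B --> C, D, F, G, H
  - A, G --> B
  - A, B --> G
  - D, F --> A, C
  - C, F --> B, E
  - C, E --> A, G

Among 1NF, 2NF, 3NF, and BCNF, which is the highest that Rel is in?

Candidate keys: {A, B}, {A, G}, {C, E}, {C, F}, {D, F}. Prime attributes: {A, B, C, D, E, F, G}.
Each dependency's left side is a superkey — BCNF holds.

BCNF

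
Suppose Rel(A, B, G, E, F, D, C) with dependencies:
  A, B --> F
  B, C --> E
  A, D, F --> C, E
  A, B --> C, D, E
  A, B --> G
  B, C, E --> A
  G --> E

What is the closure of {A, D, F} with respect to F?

{A, C, D, E, F}

Start with {A, D, F}.
A, D, F --> C, E applies; add {C, E} → now {A, C, D, E, F}.
No further FD applies.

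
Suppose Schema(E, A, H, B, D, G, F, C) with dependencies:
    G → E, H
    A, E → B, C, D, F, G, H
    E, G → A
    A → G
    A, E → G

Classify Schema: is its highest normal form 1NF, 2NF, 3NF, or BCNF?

BCNF

Candidate keys: {A}, {G}. Prime attributes: {A, G}.
The left-hand side of every FD is a superkey, so BCNF is satisfied.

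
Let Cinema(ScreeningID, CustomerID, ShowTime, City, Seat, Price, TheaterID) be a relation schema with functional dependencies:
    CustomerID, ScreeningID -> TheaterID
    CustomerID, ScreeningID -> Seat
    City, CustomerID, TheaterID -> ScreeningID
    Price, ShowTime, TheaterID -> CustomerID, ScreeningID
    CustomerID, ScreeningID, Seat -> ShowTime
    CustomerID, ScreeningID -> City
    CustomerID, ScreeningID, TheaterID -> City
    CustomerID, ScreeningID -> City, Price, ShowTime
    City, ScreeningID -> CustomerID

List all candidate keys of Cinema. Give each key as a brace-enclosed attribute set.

{City, CustomerID, TheaterID}, {City, ScreeningID}, {CustomerID, ScreeningID}, {Price, ShowTime, TheaterID}

{City, ScreeningID} is a candidate key since {City, ScreeningID}⁺ = {City, CustomerID, Price, ScreeningID, Seat, ShowTime, TheaterID} covers every attribute.
{CustomerID, ScreeningID} is a candidate key since {CustomerID, ScreeningID}⁺ = {City, CustomerID, Price, ScreeningID, Seat, ShowTime, TheaterID} covers every attribute.
{City, CustomerID, TheaterID} is a candidate key since {City, CustomerID, TheaterID}⁺ = {City, CustomerID, Price, ScreeningID, Seat, ShowTime, TheaterID} covers every attribute.
{Price, ShowTime, TheaterID} is a candidate key since {Price, ShowTime, TheaterID}⁺ = {City, CustomerID, Price, ScreeningID, Seat, ShowTime, TheaterID} covers every attribute.
Any other superkey properly contains one of these, so there are no further candidate keys.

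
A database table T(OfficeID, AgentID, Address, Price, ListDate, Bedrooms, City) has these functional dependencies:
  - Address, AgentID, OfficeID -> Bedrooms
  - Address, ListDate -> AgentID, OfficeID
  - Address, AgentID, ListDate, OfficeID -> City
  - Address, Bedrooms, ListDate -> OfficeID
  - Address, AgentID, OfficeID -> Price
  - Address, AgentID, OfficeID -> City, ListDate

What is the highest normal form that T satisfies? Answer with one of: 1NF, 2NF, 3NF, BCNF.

BCNF

Candidate keys: {Address, AgentID, OfficeID}, {Address, ListDate}. Prime attributes: {Address, AgentID, ListDate, OfficeID}.
Every FD has a superkey on the left, so the relation is in BCNF.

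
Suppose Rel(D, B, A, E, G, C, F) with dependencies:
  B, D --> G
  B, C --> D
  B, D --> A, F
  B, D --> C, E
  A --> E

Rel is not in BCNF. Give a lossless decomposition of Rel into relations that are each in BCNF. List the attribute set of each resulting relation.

{A, B, C, D, F, G}; {A, E}

Candidate keys of the original relation: {B, C}, {B, D}.
Within {A, B, C, D, E, F, G}: {A}⁺ ∩ {A, B, C, D, E, F, G} = {A, E}, not the whole set, so A --> E violates BCNF; decompose into {A, E} and {A, B, C, D, F, G}.
{A, E}: every determinant is a superkey — BCNF.
{A, B, C, D, F, G}: every determinant is a superkey — BCNF.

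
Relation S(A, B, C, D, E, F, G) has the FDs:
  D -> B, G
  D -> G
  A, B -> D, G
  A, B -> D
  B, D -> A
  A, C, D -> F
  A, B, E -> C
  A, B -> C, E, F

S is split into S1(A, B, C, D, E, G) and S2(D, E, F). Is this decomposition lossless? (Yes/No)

Yes

The shared attributes are {D, E} and {D, E}⁺ = {A, B, C, D, E, F, G}.
S1 is contained in that closure, so S1 ∩ S2 -> S1 holds and the join is lossless.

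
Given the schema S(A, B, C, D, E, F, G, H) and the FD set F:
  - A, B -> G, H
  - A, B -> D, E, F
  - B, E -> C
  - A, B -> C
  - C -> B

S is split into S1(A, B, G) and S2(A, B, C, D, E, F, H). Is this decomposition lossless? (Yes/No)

Yes

Common attributes: {A, B}; their closure is {A, B, C, D, E, F, G, H}.
Since S1 ⊆ {A, B, C, D, E, F, G, H}, the intersection is a superkey of S1; the decomposition is lossless.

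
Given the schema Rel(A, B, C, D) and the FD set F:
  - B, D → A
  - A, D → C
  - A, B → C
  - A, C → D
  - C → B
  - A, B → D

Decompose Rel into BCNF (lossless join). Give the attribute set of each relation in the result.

{A, C, D}; {B, C}

Candidate keys of the original relation: {A, B}, {A, C}, {A, D}, {B, D}, {C, D}.
Within {A, B, C, D}: {C}⁺ ∩ {A, B, C, D} = {B, C}, not the whole set, so C → B violates BCNF; decompose into {B, C} and {A, C, D}.
{B, C}: every determinant is a superkey — BCNF.
{A, C, D}: every determinant is a superkey — BCNF.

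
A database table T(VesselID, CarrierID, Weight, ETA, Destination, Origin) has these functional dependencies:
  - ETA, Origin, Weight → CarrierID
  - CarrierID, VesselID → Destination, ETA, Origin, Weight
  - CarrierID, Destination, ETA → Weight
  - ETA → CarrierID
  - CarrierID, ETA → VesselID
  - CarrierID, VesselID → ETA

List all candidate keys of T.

{ETA} is a candidate key since {ETA}⁺ = {CarrierID, Destination, ETA, Origin, VesselID, Weight} covers every attribute.
{CarrierID, VesselID} is a candidate key since {CarrierID, VesselID}⁺ = {CarrierID, Destination, ETA, Origin, VesselID, Weight} covers every attribute.
No proper subset of any of these is a key, and no other minimal superkey exists.

{CarrierID, VesselID}, {ETA}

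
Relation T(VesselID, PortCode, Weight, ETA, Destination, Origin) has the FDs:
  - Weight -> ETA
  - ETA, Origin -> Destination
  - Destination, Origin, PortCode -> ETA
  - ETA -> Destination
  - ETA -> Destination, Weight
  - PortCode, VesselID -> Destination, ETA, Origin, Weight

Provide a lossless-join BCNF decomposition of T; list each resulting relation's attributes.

{Destination, ETA, Weight}; {Origin, PortCode, VesselID, Weight}

Candidate key of the original relation: {PortCode, VesselID}.
Within {Destination, ETA, Origin, PortCode, VesselID, Weight}: {Weight}⁺ ∩ {Destination, ETA, Origin, PortCode, VesselID, Weight} = {Destination, ETA, Weight}, not the whole set, so Weight -> Destination, ETA violates BCNF; decompose into {Destination, ETA, Weight} and {Origin, PortCode, VesselID, Weight}.
{Destination, ETA, Weight}: every determinant is a superkey — BCNF.
{Origin, PortCode, VesselID, Weight}: every determinant is a superkey — BCNF.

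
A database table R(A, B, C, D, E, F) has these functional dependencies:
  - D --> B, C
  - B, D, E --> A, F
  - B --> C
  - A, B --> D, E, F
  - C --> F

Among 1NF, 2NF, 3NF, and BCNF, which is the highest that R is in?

Candidate keys: {A, B}, {A, D}, {D, E}. Prime attributes: {A, B, D, E}.
For D --> B, C we have {D}⁺ = {B, C, D, F}; {D} is not a superkey, so BCNF fails.
D --> B, C determines the non-prime attribute {C} from a non-superkey — 3NF is violated.
Since {B} ⊂ {A, B} and {B}⁺ ⊇ {C, F} with {C, F} non-prime, there is a partial dependency; 2NF fails.

1NF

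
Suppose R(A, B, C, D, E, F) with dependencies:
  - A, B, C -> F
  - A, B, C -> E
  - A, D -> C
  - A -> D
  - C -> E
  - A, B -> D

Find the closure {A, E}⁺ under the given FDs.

Start with {A, E}.
A -> D applies; add {D} → now {A, D, E}.
A, D -> C applies; add {C} → now {A, C, D, E}.
No further FD applies.

{A, C, D, E}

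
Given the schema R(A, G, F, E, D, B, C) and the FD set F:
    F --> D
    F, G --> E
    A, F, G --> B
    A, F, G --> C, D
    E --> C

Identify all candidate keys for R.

{A, F, G}

{A, F, G} never appear on the right of any FD, so every key must include all of them.
Closure of {A, F, G} is {A, B, C, D, E, F, G}, the whole schema; {A, F, G} is a candidate key.
Every other attribute set either contains this one or has a smaller closure.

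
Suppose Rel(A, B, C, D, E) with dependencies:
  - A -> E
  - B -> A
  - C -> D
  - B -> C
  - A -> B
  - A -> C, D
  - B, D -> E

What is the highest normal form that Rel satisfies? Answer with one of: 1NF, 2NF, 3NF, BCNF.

2NF

Candidate keys: {A}, {B}. Prime attributes: {A, B}.
For C -> D we have {C}⁺ = {C, D}; {C} is not a superkey, so BCNF fails.
C -> D determines the non-prime attribute {D} from a non-superkey — 3NF is violated.
Every candidate key is a single attribute, so no partial dependency is possible; 2NF holds.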